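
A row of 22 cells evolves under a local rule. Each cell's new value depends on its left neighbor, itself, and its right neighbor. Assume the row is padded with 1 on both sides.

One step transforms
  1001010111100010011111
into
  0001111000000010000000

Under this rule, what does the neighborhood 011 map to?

0

At position 7 the neighborhood is 011; the next row has 0 there.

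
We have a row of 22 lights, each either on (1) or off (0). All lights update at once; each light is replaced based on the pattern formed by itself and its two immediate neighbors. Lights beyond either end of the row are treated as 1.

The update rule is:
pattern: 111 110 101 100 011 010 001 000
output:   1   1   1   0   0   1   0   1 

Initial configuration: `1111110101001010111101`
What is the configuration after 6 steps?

1111111111111100011110

1111111111001111011110
1111111111000111101111
1111111111010011110111
1111111111110001111011
1111111111110100111101
1111111111111100011110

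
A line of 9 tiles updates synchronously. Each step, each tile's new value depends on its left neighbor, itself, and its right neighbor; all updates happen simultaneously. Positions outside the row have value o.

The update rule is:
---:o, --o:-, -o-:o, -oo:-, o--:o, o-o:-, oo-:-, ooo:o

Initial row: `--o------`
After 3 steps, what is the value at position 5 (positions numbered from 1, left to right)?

o

step 1: o-oooooo-
step 2: ---oooo--
step 3: oo--oo-o-
position 5 holds o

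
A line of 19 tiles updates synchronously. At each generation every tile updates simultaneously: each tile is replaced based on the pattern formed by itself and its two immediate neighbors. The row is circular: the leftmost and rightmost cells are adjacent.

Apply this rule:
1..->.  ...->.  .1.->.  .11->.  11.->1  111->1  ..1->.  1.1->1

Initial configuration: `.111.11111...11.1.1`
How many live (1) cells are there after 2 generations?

1.111.1111....11.1.
.1.111.111.....11.1
count of 1: 10

10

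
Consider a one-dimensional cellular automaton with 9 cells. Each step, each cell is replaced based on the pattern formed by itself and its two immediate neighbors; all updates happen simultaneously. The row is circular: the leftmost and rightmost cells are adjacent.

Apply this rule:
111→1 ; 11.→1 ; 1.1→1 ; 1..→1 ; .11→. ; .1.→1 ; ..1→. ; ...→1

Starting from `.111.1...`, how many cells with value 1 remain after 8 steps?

..1111111
1..111111
11..11111
111..1111
1111..111
11111..11
111111..1
1111111..
count of 1: 7

7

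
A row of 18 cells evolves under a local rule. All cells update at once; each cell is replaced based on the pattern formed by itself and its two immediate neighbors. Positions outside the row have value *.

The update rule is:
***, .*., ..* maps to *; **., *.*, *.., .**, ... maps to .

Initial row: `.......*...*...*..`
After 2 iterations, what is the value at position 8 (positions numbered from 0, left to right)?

......**..**..**.*
.....*...*...*....
position 8 holds .

.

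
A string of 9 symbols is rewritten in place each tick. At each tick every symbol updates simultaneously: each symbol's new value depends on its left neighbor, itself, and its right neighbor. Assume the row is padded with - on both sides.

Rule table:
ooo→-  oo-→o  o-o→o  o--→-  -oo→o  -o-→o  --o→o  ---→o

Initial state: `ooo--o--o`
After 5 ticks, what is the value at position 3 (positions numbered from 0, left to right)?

-

tick 1: o-o-oo-oo
tick 2: ooooooooo
tick 3: o-------o
tick 4: o-ooooooo
tick 5: ooo-----o
position 3 holds -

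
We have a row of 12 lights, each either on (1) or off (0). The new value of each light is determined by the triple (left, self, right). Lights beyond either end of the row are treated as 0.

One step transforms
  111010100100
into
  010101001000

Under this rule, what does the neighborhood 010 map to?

0

At position 4 the neighborhood is 010; the next row has 0 there.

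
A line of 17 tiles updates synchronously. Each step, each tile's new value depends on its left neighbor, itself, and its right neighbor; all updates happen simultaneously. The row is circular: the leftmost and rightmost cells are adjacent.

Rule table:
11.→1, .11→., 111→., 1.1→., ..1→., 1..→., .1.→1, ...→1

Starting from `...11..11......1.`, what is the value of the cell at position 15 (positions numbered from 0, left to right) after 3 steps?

1

step 1: 11..1...1.1111.1.
step 2: .1..1.1.1....1.1.
step 3: .1..1.1.1.11.1.1.
position 15 holds 1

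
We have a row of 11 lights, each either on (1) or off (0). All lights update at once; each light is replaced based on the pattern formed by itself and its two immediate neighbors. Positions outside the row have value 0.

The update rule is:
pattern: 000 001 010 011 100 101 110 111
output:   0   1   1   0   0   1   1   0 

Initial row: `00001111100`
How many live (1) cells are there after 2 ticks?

00010000100
00110001100
count of 1: 4

4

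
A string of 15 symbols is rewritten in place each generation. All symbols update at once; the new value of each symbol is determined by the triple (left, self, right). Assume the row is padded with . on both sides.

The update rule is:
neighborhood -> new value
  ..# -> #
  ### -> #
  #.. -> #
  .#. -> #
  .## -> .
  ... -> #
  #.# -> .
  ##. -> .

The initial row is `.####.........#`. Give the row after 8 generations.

.#############.

generation 1: #.##.##########
generation 2: #.....########.
generation 3: ######.######.#
generation 4: .####...####..#
generation 5: #.##.###.##.###
generation 6: #.....#......#.
generation 7: ###############
generation 8: .#############.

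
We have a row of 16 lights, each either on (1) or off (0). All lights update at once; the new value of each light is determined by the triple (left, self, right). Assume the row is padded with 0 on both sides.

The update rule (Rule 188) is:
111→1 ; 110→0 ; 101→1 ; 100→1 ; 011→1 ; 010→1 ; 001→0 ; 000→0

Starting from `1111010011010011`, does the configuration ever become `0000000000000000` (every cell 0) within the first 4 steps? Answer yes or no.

1110111010111010
1101110111110111
1011101111101110
1111011111011101
step 4 is 1111011111011101, still not uniform 0

no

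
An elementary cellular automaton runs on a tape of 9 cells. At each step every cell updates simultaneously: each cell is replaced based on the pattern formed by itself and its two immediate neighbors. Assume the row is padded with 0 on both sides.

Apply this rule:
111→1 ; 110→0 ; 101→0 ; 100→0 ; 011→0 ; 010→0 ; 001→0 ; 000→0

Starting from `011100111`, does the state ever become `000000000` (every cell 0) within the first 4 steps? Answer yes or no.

yes

step 1: 001000010
step 2: 000000000
all cells are 0 at step 2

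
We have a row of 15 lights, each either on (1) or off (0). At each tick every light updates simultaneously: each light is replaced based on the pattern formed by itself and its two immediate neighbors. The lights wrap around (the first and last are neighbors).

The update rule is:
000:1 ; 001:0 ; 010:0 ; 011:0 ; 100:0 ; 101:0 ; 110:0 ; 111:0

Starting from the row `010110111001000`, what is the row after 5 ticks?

000000000000011

000000000000011
011111111111000
000000000000011  (repeats tick 1; period 2)
tick 5: 000000000000011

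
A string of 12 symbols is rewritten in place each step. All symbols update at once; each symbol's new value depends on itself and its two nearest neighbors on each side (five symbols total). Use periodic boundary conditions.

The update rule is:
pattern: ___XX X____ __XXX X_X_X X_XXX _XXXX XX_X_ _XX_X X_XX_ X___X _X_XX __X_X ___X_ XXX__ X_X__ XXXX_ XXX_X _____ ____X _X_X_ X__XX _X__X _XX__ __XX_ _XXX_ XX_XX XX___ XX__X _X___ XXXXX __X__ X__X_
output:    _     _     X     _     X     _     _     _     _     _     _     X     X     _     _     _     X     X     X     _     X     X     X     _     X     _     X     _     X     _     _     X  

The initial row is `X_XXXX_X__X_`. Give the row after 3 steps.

__X__X__XXX_
_X_XX_XXXX_X
______X__X__

______X__X__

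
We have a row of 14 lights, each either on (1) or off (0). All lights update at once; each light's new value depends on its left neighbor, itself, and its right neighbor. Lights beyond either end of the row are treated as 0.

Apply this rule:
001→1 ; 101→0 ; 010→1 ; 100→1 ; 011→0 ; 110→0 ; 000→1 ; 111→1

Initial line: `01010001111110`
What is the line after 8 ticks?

10111111110000

tick 1: 11011110111101
tick 2: 00001100011001
tick 3: 11110011100111
tick 4: 01101101011010
tick 5: 10000001000011
tick 6: 11111111111100
tick 7: 01111111111011
tick 8: 10111111110000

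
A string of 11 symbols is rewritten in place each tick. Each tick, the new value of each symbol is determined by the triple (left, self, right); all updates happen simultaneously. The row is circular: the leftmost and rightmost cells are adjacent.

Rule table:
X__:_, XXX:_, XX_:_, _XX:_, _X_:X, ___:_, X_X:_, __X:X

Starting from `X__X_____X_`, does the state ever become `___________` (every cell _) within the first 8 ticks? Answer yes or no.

no

tick 1: X_XX____XX_
tick 2: X______X___
tick 3: X_____XX__X
tick 4: _____X___X_
tick 5: ____XX__XX_
tick 6: ___X___X___
tick 7: __XX__XX___
tick 8: _X___X_____
tick 8 is _X___X_____, still not uniform _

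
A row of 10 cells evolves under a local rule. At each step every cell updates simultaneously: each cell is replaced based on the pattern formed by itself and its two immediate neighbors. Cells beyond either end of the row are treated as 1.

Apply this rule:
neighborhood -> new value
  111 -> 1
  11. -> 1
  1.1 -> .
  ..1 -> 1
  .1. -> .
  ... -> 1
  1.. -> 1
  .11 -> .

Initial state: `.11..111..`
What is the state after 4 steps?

1111.11..1

step 1: ..111.1111
step 2: 11.11..111
step 3: 11..111.11
step 4: 1111.11..1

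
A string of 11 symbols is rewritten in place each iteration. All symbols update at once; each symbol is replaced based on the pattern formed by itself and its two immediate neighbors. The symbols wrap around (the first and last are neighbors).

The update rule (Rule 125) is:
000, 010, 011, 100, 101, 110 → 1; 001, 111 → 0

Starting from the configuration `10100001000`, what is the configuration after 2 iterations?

11111101110
10000111011

10000111011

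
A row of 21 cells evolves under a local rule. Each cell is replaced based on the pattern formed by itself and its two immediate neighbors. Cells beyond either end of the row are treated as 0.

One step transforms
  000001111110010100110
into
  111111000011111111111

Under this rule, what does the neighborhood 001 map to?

At position 4 the neighborhood is 001; the next row has 1 there.

1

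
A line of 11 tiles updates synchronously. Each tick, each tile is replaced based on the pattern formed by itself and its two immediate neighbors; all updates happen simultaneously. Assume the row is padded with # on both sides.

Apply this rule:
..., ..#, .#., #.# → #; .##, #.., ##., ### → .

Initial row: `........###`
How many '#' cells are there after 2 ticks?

3

.#######...
#........##
count of #: 3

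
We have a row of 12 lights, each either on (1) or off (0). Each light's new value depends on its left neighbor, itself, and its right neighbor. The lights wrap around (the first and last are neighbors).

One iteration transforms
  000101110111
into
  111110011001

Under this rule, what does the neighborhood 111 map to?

At position 6 the neighborhood is 111; the next row has 0 there.

0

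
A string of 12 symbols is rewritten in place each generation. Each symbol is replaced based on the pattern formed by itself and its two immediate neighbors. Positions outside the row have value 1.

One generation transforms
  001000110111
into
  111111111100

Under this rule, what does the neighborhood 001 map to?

1

At position 1 the neighborhood is 001; the next row has 1 there.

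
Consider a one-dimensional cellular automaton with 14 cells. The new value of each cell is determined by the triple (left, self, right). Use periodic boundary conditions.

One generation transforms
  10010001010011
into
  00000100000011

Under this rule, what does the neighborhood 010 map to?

At position 3 the neighborhood is 010; the next row has 0 there.

0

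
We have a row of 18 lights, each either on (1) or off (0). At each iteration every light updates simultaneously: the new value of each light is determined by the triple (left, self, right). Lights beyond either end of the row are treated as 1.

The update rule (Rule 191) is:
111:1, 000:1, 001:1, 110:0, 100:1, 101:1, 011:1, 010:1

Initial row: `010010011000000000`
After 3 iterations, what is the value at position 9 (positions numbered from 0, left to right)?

iteration 1: 111111110111111111
iteration 2: 111111101111111111
iteration 3: 111111011111111111
position 9 holds 1

1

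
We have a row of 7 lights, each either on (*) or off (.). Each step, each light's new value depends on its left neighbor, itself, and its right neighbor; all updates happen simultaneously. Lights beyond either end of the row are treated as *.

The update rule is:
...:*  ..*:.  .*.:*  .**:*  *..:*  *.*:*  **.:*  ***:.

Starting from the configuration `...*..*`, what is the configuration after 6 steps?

.***.*.

**.**.*
.******
**.....
.*****.
**...**
.***.*.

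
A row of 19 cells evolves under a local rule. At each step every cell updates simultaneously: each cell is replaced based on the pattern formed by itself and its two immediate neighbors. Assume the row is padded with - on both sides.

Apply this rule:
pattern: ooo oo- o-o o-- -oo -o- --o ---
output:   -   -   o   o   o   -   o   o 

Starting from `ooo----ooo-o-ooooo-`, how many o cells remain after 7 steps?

13

step 1: o--ooooo--o-oo----o
step 2: -ooo----oo-oo-oooo-
step 3: oo--ooooo-oo-oo---o
step 4: o-ooo----oo-oo-ooo-
step 5: -oo--ooooo-oo-oo--o
step 6: oo-ooo----oo-oo-oo-
step 7: o-oo--ooooo-oo-oo-o
count of o: 13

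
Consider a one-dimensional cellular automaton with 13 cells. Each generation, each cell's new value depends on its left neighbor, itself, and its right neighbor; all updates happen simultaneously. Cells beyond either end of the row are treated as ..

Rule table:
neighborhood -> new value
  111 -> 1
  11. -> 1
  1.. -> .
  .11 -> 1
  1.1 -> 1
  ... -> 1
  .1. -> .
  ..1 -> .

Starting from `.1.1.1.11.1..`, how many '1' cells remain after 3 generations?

8

generation 1: ..1.1.1111..1
generation 2: 1..1.11111...
generation 3: ....111111.11
count of 1: 8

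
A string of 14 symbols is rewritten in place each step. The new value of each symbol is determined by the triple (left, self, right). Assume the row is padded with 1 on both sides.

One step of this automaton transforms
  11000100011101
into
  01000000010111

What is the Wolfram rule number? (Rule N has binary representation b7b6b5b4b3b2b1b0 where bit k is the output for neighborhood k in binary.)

104

position 0: 111 → 0  (bit 7 = 0)
position 1: 110 → 1  (bit 6 = 1)
position 12: 101 → 1  (bit 5 = 1)
position 2: 100 → 0  (bit 4 = 0)
position 9: 011 → 1  (bit 3 = 1)
position 5: 010 → 0  (bit 2 = 0)
position 4: 001 → 0  (bit 1 = 0)
position 3: 000 → 0  (bit 0 = 0)
bits b7..b0 = 01101000 = 104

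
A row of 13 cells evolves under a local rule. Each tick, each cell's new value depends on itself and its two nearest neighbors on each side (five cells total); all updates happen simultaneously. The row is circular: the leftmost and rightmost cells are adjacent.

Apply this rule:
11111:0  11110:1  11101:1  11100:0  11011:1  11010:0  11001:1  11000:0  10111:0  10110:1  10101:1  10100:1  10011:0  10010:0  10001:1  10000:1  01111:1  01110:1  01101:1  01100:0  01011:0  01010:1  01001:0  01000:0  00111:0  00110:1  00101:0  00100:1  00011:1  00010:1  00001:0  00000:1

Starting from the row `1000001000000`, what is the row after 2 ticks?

1011011011101
1111111101111

1111111101111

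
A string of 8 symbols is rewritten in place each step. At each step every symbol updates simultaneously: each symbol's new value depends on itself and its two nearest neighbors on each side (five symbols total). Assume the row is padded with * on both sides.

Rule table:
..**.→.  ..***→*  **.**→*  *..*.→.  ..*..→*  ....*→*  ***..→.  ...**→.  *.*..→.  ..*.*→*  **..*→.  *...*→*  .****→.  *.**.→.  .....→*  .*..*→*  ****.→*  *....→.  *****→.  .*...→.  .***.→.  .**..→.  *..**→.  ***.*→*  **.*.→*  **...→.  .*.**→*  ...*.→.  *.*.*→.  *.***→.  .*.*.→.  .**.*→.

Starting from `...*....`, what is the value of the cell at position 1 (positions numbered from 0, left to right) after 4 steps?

.*.*..*.
*...*.**
..*.**..
..**....
position 1 holds .

.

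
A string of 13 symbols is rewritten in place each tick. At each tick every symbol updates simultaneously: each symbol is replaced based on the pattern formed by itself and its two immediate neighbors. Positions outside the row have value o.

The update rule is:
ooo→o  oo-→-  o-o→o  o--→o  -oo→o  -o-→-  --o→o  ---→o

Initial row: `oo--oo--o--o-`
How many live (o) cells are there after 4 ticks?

o-ooo-oo-oo-o
-ooo-oo-oo-oo
ooo-oo-oo-ooo
oo-oo-oo-oooo
count of o: 10

10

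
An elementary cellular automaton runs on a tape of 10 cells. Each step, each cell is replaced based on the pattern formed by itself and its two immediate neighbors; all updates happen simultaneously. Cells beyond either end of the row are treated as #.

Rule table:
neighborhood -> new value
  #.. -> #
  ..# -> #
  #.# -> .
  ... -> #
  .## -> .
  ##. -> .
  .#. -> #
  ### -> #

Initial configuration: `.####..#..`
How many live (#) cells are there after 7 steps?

5

..##.#####
##....####
#.####.###
...##...##
###..###.#
##.##.#...
#.....####
count of #: 5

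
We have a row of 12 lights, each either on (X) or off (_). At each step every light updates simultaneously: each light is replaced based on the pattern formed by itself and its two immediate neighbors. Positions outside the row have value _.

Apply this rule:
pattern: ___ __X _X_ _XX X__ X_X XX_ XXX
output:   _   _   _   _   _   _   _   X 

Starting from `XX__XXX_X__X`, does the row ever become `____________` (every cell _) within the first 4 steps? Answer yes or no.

_____X______
____________
all cells are _ at step 2

yes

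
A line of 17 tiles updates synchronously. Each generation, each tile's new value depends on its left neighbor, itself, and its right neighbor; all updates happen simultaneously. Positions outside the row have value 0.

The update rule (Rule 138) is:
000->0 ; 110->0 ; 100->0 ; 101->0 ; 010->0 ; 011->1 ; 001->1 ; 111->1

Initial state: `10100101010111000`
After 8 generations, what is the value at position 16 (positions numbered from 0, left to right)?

generation 1: 00001000000110000
generation 2: 00010000001100000
generation 3: 00100000011000000
generation 4: 01000000110000000
generation 5: 10000001100000000
generation 6: 00000011000000000
generation 7: 00000110000000000
generation 8: 00001100000000000
position 16 holds 0

0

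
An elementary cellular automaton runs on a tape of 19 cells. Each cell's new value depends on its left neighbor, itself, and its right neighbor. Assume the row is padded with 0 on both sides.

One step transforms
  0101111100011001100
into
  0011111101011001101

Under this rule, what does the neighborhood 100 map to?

At position 8 the neighborhood is 100; the next row has 0 there.

0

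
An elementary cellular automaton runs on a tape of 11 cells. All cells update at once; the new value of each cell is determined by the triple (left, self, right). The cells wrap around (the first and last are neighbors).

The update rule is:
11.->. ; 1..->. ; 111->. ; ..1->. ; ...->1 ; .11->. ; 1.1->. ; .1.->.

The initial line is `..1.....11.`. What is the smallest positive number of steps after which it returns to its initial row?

1...111....
..1.....11.

2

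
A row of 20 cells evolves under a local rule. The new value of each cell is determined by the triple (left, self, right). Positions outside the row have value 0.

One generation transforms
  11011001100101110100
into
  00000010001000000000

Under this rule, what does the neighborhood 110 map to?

At position 1 the neighborhood is 110; the next row has 0 there.

0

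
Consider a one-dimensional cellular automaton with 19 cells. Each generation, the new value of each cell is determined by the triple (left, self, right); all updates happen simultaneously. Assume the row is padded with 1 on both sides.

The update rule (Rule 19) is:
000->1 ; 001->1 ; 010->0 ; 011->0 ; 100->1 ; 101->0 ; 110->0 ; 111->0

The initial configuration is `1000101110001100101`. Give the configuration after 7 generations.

1111000001110011000

0111000001110011000
0000111110001100111
1111000001110011000
0000111110001100111  (repeats generation 2; period 2)
generation 7: 1111000001110011000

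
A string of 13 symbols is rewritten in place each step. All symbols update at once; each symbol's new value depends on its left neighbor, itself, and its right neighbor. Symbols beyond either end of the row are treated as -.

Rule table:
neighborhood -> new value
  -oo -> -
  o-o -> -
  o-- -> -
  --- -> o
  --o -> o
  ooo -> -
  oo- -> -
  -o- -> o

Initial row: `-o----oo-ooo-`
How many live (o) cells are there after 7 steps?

oo-ooo-------
-------oooooo
ooooooo------
--------ooooo
oooooooo-----
---------oooo
ooooooooo----
count of o: 9

9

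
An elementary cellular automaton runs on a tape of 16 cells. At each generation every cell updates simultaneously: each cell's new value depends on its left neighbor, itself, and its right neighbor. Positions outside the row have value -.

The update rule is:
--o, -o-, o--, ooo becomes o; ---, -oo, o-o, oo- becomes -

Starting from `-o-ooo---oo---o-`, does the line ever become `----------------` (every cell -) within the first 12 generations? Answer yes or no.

generation 1: oo--o-o-o--o-ooo
generation 2: --ooo-o-oooo--o-
generation 3: -o-o--o--oo-oooo
generation 4: oo-oooooo----oo-
generation 5: ----oooo-o--o--o
generation 6: ---o-oo--ooooooo
generation 7: --oo---oo-ooooo-
generation 8: -o--o-o----ooo-o
generation 9: ooooo-oo--o-o--o
generation 10: -ooo----ooo-oooo
generation 11: o-o-o--o-o---oo-
generation 12: o-o-oooo-oo-o--o
generation 12 is o-o-oooo-oo-o--o, still not uniform -

no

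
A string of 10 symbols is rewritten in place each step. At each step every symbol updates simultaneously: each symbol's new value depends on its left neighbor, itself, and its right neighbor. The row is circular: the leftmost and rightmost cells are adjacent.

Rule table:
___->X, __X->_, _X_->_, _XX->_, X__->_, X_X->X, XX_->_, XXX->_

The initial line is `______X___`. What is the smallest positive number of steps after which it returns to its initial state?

step 1: XXXXX___XX
step 2: ______X___

2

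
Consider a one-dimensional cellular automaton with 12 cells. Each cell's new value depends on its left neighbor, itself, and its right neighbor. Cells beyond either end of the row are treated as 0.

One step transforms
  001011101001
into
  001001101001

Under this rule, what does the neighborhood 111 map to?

1

At position 5 the neighborhood is 111; the next row has 1 there.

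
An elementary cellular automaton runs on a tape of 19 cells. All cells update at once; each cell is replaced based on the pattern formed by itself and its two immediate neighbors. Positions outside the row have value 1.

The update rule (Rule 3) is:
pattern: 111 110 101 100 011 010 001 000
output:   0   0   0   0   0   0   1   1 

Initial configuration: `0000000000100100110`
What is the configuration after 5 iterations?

0111111111001001000
0000000000010010011
0111111111100100100
0000000000001001001
0111111111110010010

0111111111110010010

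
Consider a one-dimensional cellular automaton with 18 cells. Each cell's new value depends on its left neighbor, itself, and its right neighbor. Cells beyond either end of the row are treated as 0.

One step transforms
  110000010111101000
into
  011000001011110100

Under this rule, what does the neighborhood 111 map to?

At position 10 the neighborhood is 111; the next row has 1 there.

1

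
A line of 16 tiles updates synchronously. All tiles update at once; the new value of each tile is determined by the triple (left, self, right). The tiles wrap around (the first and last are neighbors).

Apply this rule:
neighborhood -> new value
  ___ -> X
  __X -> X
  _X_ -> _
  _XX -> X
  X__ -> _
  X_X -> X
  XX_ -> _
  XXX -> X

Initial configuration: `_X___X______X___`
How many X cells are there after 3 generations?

X__XX__XXXXX__XX
__XX__XXXXX__XXX
_XX__XXXXX__XXX_
count of X: 10

10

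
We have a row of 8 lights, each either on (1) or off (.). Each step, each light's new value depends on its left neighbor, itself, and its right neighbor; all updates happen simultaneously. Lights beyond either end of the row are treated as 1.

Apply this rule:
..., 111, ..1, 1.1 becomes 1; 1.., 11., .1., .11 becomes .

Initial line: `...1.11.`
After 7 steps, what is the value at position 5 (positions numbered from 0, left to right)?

1

.11.1..1
1..1..1.
..1..1.1
.1..1.1.
1..1.1.1
..1.1.1.
.1.1.1.1
position 5 holds 1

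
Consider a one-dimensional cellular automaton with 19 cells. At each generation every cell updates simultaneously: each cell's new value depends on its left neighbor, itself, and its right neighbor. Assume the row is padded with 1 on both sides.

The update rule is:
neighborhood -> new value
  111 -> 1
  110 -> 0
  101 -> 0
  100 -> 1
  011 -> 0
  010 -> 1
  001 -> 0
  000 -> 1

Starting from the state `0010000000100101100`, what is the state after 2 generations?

1011111110110100010
0001111100000111010

0001111100000111010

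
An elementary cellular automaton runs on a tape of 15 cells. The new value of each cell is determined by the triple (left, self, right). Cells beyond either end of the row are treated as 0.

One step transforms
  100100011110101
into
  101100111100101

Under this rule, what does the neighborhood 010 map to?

1

At position 0 the neighborhood is 010; the next row has 1 there.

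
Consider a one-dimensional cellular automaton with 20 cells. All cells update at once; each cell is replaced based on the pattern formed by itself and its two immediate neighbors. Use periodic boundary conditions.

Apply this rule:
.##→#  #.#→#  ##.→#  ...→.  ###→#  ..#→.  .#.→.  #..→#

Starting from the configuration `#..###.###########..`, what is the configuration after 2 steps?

..##################

.#.################.
..##################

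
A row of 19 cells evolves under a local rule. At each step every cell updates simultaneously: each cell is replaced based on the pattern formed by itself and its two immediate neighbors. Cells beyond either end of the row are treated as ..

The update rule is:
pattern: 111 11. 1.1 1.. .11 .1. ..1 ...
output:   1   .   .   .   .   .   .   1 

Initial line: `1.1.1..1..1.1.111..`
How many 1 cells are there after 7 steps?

12

...............1..1
11111111111111.....
.111111111111..1111
..1111111111....11.
1..11111111..11....
....111111......111
111..1111..1111..1.
count of 1: 12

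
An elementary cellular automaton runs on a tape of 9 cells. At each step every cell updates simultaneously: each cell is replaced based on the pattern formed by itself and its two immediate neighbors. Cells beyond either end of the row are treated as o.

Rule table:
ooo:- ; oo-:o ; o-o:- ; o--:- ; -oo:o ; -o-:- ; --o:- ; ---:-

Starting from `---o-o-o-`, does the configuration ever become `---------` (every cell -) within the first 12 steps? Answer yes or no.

---------
all cells are - at step 1

yes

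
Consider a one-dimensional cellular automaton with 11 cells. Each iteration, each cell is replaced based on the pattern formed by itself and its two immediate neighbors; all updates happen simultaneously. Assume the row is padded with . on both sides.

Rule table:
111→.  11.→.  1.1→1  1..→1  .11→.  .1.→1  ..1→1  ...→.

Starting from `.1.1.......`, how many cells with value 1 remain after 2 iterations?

1

11111......
.....1.....
count of 1: 1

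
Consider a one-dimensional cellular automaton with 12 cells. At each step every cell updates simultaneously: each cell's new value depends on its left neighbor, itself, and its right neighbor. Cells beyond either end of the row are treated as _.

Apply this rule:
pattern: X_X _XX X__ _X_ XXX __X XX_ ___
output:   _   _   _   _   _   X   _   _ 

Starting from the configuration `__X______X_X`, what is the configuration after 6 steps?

___X________

_X______X___
X______X____
______X_____
_____X______
____X_______
___X________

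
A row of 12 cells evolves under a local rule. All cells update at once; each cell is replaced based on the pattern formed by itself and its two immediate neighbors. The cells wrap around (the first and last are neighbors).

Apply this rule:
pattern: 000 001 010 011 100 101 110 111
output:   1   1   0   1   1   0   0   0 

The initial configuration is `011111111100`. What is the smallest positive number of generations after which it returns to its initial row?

24

110000000011
001111111110
111000000001
000111111111
111100000000
100011111111
011110000000
110001111111
001111000000
111000111111
000111100000
111100011111
000011110000
111110001111
000001111000
111111000111
000000111100
111111100011
000000011110
111111110001
000000001111
111111111000
100000000111
011111111100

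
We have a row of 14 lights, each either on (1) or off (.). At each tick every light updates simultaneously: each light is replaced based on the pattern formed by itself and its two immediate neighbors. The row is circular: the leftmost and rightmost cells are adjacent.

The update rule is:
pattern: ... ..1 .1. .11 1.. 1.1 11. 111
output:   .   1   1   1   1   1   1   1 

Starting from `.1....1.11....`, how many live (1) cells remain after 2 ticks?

111..111111...
111111111111.1
count of 1: 13

13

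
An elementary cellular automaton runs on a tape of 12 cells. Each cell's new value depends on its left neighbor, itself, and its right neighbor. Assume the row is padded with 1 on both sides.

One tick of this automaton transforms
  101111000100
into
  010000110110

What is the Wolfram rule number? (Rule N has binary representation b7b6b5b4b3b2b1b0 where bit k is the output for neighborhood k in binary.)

53

position 3: 111 → 0  (bit 7 = 0)
position 0: 110 → 0  (bit 6 = 0)
position 1: 101 → 1  (bit 5 = 1)
position 6: 100 → 1  (bit 4 = 1)
position 2: 011 → 0  (bit 3 = 0)
position 9: 010 → 1  (bit 2 = 1)
position 8: 001 → 0  (bit 1 = 0)
position 7: 000 → 1  (bit 0 = 1)
bits b7..b0 = 00110101 = 53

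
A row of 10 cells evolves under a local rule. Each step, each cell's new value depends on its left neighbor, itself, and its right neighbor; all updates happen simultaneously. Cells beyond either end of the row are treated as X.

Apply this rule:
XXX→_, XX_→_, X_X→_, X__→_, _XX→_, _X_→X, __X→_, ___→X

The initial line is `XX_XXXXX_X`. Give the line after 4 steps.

step 1: __________
step 2: _XXXXXXXX_
step 3: __________  (repeats step 1; period 2)
step 4: _XXXXXXXX_

_XXXXXXXX_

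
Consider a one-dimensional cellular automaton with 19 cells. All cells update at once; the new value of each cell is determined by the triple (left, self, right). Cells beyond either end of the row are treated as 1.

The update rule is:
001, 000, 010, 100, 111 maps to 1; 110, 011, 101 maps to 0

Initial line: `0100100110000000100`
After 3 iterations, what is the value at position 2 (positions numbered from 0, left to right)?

0111111001111111111
0011110110111111111
1101100000011111111
position 2 holds 0

0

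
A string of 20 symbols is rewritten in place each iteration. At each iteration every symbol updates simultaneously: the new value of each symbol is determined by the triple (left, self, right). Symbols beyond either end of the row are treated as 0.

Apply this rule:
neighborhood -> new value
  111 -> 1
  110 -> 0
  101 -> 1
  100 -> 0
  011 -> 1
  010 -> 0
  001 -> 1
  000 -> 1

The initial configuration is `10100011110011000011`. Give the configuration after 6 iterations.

01001111100110011110
10011111001100111100
00111110011001111001
11111100110011110010
11111001100111100100
11110011001111001001

11110011001111001001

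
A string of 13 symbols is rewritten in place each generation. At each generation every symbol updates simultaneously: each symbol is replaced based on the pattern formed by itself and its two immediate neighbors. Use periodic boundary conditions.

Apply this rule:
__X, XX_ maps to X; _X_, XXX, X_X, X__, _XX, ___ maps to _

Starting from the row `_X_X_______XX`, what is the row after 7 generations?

____X________

generation 1: __________X_X
generation 2: _________X___
generation 3: ________X____
generation 4: _______X_____
generation 5: ______X______
generation 6: _____X_______
generation 7: ____X________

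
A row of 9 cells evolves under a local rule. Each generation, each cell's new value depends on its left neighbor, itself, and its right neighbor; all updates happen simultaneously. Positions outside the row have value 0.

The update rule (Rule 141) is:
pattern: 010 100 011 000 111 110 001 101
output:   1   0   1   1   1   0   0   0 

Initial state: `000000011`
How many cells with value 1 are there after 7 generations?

4

111111010
111110010
111100010
111001010
110001010
100101010
100101010
count of 1: 4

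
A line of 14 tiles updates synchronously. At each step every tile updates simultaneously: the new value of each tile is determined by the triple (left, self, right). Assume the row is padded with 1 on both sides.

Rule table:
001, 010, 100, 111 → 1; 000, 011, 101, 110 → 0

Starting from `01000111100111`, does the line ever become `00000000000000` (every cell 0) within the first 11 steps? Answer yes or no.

no

step 1: 01101011011011
step 2: 00001000000001
step 3: 10011100000010
step 4: 01101010000110
step 5: 00001011001000
step 6: 10011000111101
step 7: 01100101011000
step 8: 00011101000101
step 9: 10101001101100
step 10: 00101110000011
step 11: 11100101000101
step 11 is 11100101000101, still not uniform 0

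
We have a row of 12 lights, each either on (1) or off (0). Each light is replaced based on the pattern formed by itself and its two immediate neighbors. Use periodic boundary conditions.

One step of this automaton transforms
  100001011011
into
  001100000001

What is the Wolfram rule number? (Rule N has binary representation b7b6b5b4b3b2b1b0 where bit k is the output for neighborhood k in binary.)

position 11: 111 → 1  (bit 7 = 1)
position 0: 110 → 0  (bit 6 = 0)
position 6: 101 → 0  (bit 5 = 0)
position 1: 100 → 0  (bit 4 = 0)
position 7: 011 → 0  (bit 3 = 0)
position 5: 010 → 0  (bit 2 = 0)
position 4: 001 → 0  (bit 1 = 0)
position 2: 000 → 1  (bit 0 = 1)
bits b7..b0 = 10000001 = 129

129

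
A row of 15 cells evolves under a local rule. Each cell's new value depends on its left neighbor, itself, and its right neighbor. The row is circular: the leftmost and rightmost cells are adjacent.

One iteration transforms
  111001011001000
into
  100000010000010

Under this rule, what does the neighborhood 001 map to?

0

At position 4 the neighborhood is 001; the next row has 0 there.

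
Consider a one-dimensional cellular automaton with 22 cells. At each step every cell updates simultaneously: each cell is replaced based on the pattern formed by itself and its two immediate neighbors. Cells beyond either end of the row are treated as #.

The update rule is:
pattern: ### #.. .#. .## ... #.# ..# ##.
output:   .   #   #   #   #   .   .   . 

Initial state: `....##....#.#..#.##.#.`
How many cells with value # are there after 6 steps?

step 1: ###.#.###.#.##.#.#..#.
step 2: ....#.#...#.#..#.##.#.
step 3: ###.#.###.#.##.#.#..#.  (repeats step 1; period 2)
step 6: ....#.#...#.#..#.##.#.
count of #: 8

8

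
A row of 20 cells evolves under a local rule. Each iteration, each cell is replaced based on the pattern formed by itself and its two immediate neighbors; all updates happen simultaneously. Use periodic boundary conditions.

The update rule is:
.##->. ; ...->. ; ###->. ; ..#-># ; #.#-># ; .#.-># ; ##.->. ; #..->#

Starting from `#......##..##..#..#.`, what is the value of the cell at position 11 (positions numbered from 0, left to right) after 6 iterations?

iteration 1: ##....#..##..#######
iteration 2: ..#..####..##.......
iteration 3: .####....##..#......
iteration 4: #....#..#..####.....
iteration 5: ##..#######....#...#
iteration 6: ..##.......#..###.#.
position 11 holds #

#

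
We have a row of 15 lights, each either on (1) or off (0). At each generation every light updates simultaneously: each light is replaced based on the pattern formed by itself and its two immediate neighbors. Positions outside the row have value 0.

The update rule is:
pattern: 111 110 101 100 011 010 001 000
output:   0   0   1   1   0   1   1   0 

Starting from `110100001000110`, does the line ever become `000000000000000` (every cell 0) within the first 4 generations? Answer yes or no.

001110011101001
010001100011111
111010010100000
000111111110000
generation 4 is 000111111110000, still not uniform 0

no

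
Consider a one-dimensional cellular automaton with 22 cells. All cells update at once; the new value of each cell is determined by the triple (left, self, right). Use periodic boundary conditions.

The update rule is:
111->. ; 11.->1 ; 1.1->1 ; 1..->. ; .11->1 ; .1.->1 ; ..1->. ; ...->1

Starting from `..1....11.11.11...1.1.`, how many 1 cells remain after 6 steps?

1.1.11.11111111.1.111.
11111111......11111.11
.......1.1111.1...111.
111111.111..111.1.1.1.
1....111.1..1.11111111
1.11.1.111..111.......
count of 1: 10

10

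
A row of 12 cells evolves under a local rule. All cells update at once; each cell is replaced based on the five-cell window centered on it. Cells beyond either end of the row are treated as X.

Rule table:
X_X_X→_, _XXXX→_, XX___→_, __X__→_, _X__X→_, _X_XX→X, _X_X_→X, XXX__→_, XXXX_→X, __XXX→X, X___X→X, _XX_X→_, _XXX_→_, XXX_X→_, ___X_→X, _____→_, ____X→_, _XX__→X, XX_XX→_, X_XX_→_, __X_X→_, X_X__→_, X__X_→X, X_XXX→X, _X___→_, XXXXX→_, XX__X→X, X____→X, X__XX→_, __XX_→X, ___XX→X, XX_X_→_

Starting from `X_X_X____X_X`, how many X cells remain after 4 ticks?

tick 1: ___X__X_X_XX
tick 2: _XX__X_X_XX_
tick 3: __XXX_X_X___
tick 4: X_X____X__XX
count of X: 5

5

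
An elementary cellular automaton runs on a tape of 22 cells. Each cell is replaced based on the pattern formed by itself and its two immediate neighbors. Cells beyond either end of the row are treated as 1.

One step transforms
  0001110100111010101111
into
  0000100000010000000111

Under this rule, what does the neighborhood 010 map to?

0

At position 7 the neighborhood is 010; the next row has 0 there.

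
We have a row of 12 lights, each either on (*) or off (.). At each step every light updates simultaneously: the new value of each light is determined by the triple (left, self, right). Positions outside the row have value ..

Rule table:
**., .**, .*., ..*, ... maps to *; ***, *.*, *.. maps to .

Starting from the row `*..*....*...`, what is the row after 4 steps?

*.**.*.**.**

step 1: *.**.****.**
step 2: *.**.*..*.**
step 3: *.**.*.**.**
step 4: *.**.*.**.**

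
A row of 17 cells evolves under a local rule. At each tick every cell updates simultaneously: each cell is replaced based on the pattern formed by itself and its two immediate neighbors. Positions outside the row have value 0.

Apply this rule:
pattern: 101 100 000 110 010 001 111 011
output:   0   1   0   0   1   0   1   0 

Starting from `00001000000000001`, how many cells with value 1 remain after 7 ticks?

3

00001100000000001
00000010000000001
00000011000000001
00000000100000001
00000000110000001
00000000001000001
00000000001100001
count of 1: 3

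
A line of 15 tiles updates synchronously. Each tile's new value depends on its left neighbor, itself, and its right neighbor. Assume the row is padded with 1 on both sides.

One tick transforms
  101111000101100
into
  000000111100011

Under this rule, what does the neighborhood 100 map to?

At position 6 the neighborhood is 100; the next row has 1 there.

1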